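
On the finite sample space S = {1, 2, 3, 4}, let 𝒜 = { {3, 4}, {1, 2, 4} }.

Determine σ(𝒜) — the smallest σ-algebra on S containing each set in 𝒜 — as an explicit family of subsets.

Initial family (4 sets): { {}, {3, 4}, {1, 2, 4}, S }.
Pass 1: 2 new —
  {3}  = complement {1, 2, 4}
  {1, 2}  = complement {3, 4}
Pass 2. New:
  {1, 2, 3}  = {3} ∪ {1, 2}
Pass 3. New:
  {4}  = complement {1, 2, 3}
After Pass 4 the family is unchanged; done.

Therefore σ(𝒜) = { {}, {3}, {4}, {1, 2}, {3, 4}, {1, 2, 3}, {1, 2, 4}, S } (|σ(𝒜)| = 8).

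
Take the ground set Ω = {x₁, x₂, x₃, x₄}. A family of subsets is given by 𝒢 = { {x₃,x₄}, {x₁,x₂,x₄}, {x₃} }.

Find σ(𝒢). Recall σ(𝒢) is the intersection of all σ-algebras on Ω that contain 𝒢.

Begin from { {}, {x₃}, {x₃,x₄}, {x₁,x₂,x₄}, Ω } (that is, 𝒢 plus ∅ and Ω).
Step 1: +1 →
  {x₁,x₂}  = Ω∖{x₃,x₄}
  — 6 sets.
Step 2: +1 →
  {x₁,x₂,x₃}  = {x₃} ∪ {x₁,x₂}
  — 7 sets.
Step 3: 1 new —
  {x₄}  = Ω∖{x₁,x₂,x₃}
  — 8 sets.
Step 4: already closed under ᶜ and ∪.

|σ(𝒢)| = 8.  σ(𝒢) = { {}, {x₃}, {x₄}, {x₁,x₂}, {x₃,x₄}, {x₁,x₂,x₃}, {x₁,x₂,x₄}, Ω }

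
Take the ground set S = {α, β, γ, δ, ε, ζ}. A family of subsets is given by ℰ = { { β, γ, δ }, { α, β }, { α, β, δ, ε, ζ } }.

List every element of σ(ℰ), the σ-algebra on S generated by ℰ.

|σ(ℰ)| = 32.  σ(ℰ) = { ∅, { α }, { β }, { γ }, { δ }, { α, β }, { α, γ }, { α, δ }, { β, γ }, { β, δ }, { γ, δ }, { ε, ζ }, { α, β, γ }, { α, β, δ }, { α, γ, δ }, { α, ε, ζ }, { β, γ, δ }, { β, ε, ζ }, { γ, ε, ζ }, { δ, ε, ζ }, { α, β, γ, δ }, { α, β, ε, ζ }, { α, γ, ε, ζ }, { α, δ, ε, ζ }, { β, γ, ε, ζ }, { β, δ, ε, ζ }, { γ, δ, ε, ζ }, { α, β, γ, ε, ζ }, { α, β, δ, ε, ζ }, { α, γ, δ, ε, ζ }, { β, γ, δ, ε, ζ }, S }

Trace:
Take S₀ = ℰ ∪ {∅, S} = { ∅, { α, β }, { β, γ, δ }, { α, β, δ, ε, ζ }, S }.
Step 1: +4 →
  { γ }  = ᶜ of { α, β, δ, ε, ζ }
  { α, ε, ζ }  = ᶜ of { β, γ, δ }
  { α, β, γ, δ }  = { β, γ, δ } ∪ { α, β }
  { γ, δ, ε, ζ }  = ᶜ of { α, β }
  |family| = 9
Step 2 adds 6:
  { ε, ζ }  = ᶜ of { α, β, γ, δ }
  { α, β, γ }  = { α, β } ∪ { γ }
  { α, β, ε, ζ }  = { α, β } ∪ { α, ε, ζ }
  { α, γ, ε, ζ }  = { γ } ∪ { α, ε, ζ }
  { α, γ, δ, ε, ζ }  = { γ, δ, ε, ζ } ∪ { α, ε, ζ }
  { β, γ, δ, ε, ζ }  = { β, γ, δ } ∪ { γ, δ, ε, ζ }
  |family| = 15
Step 3. New:
  { α }  = ᶜ of { β, γ, δ, ε, ζ }
  { β }  = ᶜ of { α, γ, δ, ε, ζ }
  { β, δ }  = ᶜ of { α, γ, ε, ζ }
  { γ, δ }  = ᶜ of { α, β, ε, ζ }
  { γ, ε, ζ }  = { γ } ∪ { ε, ζ }
  { δ, ε, ζ }  = ᶜ of { α, β, γ }
  { α, β, γ, ε, ζ }  = { α, γ, ε, ζ } ∪ { α, β, γ }
  |family| = 22
Step 4 (9 new):
  { δ }  = ᶜ of { α, β, γ, ε, ζ }
  { α, γ }  = { γ } ∪ { α }
  { β, γ }  = { β } ∪ { γ }
  { α, β, δ }  = ᶜ of { γ, ε, ζ }
  { α, γ, δ }  = { γ, δ } ∪ { α }
  { β, ε, ζ }  = { ε, ζ } ∪ { β }
  { α, δ, ε, ζ }  = { α, ε, ζ } ∪ { δ, ε, ζ }
  { β, γ, ε, ζ }  = { β } ∪ { γ, ε, ζ }
  { β, δ, ε, ζ }  = { ε, ζ } ∪ { β, δ }
  |family| = 31
Step 5: 1 new —
  { α, δ }  = ᶜ of { β, γ, ε, ζ }
  |family| = 32
Step 6: no new sets; the family is a σ-algebra.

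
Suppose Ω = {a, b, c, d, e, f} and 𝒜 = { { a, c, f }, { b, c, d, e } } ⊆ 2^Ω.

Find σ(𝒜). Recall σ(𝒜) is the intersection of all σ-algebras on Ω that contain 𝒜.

Start: 𝒜 ∪ {∅, Ω} = { ∅, { a, c, f }, { b, c, d, e }, Ω }.
Iteration 1 (2 new):
  { a, f }  = { b, c, d, e }ᶜ
  { b, d, e }  = { a, c, f }ᶜ
  [6 total]
Iteration 2: 1 new —
  { a, b, d, e, f }  = { a, f } ∪ { b, d, e }
  [7 total]
Iteration 3 adds 1:
  { c }  = { a, b, d, e, f }ᶜ
  [8 total]
Iteration 4: closed — nothing new.

Hence σ(𝒜) has 8 members: { ∅, { c }, { a, f }, { a, c, f }, { b, d, e }, { b, c, d, e }, { a, b, d, e, f }, Ω }.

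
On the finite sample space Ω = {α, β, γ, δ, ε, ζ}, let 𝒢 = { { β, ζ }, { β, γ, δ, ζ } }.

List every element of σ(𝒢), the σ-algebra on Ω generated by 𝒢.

Take S₀ = 𝒢 ∪ {∅, Ω} = { ∅, { β, ζ }, { β, γ, δ, ζ }, Ω }.
Pass 1: +2 →
  { α, ε }  = complement { β, γ, δ, ζ }
  { α, γ, δ, ε }  = complement { β, ζ }
  (now 6)
Pass 2 adds 1:
  { α, β, ε, ζ }  = { α, ε } ∪ { β, ζ }
  (now 7)
Pass 3. New:
  { γ, δ }  = complement { α, β, ε, ζ }
  (now 8)
Pass 4: no new sets; the family is a σ-algebra.

Hence σ(𝒢) has 8 members: { ∅, { α, ε }, { β, ζ }, { γ, δ }, { α, β, ε, ζ }, { α, γ, δ, ε }, { β, γ, δ, ζ }, Ω }.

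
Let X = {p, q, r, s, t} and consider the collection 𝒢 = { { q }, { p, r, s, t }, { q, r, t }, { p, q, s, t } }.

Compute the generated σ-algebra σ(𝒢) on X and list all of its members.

σ(𝒢) = { {  }, { q }, { r }, { t }, { p, s }, { q, r }, { q, t }, { r, t }, { p, q, s }, { p, r, s }, { p, s, t }, { q, r, t }, { p, q, r, s }, { p, q, s, t }, { p, r, s, t }, X }

Working:
Start: 𝒢 ∪ {∅, X} = { {  }, { q }, { q, r, t }, { p, q, s, t }, { p, r, s, t }, X }.
Step 1: 2 new —
  { r }  = X∖{ p, q, s, t }
  { p, s }  = X∖{ q, r, t }
  — 8 sets.
Step 2 adds 3:
  { q, r }  = { r } ∪ { q }
  { p, q, s }  = { q } ∪ { p, s }
  { p, r, s }  = { r } ∪ { p, s }
  — 11 sets.
Step 3: +4 →
  { q, t }  = X∖{ p, r, s }
  { r, t }  = X∖{ p, q, s }
  { p, s, t }  = X∖{ q, r }
  { p, q, r, s }  = { r } ∪ { p, q, s }
  — 15 sets.
Step 4: +1 →
  { t }  = X∖{ p, q, r, s }
  — 16 sets.
Step 5 adds nothing — fixpoint reached.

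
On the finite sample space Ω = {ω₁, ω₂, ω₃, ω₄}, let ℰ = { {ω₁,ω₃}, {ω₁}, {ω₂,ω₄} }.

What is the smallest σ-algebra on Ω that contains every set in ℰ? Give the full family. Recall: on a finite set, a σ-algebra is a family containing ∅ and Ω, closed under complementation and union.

Seed the family with ℰ together with ∅ and Ω: { {}, {ω₁}, {ω₁,ω₃}, {ω₂,ω₄}, Ω }.
Step 1 (2 new):
  {ω₁,ω₂,ω₄}  = {ω₂,ω₄} ∪ {ω₁}
  {ω₂,ω₃,ω₄}  = ᶜ of {ω₁}
Step 2 adds 1:
  {ω₃}  = ᶜ of {ω₁,ω₂,ω₄}
Step 3 adds nothing — fixpoint reached.

Therefore σ(ℰ) = { {}, {ω₁}, {ω₃}, {ω₁,ω₃}, {ω₂,ω₄}, {ω₁,ω₂,ω₄}, {ω₂,ω₃,ω₄}, Ω } (|σ(ℰ)| = 8).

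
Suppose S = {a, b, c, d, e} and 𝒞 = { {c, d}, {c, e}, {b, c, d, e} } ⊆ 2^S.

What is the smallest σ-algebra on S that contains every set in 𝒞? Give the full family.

σ(𝒞) = { {}, {a}, {b}, {c}, {d}, {e}, {a, b}, {a, c}, {a, d}, {a, e}, {b, c}, {b, d}, {b, e}, {c, d}, {c, e}, {d, e}, {a, b, c}, {a, b, d}, {a, b, e}, {a, c, d}, {a, c, e}, {a, d, e}, {b, c, d}, {b, c, e}, {b, d, e}, {c, d, e}, {a, b, c, d}, {a, b, c, e}, {a, b, d, e}, {a, c, d, e}, {b, c, d, e}, S }

Derivation:
Begin from { {}, {c, d}, {c, e}, {b, c, d, e}, S } (that is, 𝒞 plus ∅ and S).
Step 1: 4 new —
  {a}  = complement {b, c, d, e}
  {a, b, d}  = complement {c, e}
  {a, b, e}  = complement {c, d}
  {c, d, e}  = {c, d} ∪ {c, e}
  (now 9)
Step 2: 7 new —
  {a, b}  = complement {c, d, e}
  {a, c, d}  = {c, d} ∪ {a}
  {a, c, e}  = {c, e} ∪ {a}
  {a, b, c, d}  = {c, d} ∪ {a, b, d}
  {a, b, c, e}  = {a, b, e} ∪ {c, e}
  {a, b, d, e}  = {a, b, d} ∪ {a, b, e}
  {a, c, d, e}  = {c, d, e} ∪ {a}
  (now 16)
Step 3. New:
  {b}  = complement {a, c, d, e}
  {c}  = complement {a, b, d, e}
  {d}  = complement {a, b, c, e}
  {e}  = complement {a, b, c, d}
  {b, d}  = complement {a, c, e}
  {b, e}  = complement {a, c, d}
  (now 22)
Step 4 (9 new):
  {a, c}  = {c} ∪ {a}
  {a, d}  = {d} ∪ {a}
  {a, e}  = {e} ∪ {a}
  {b, c}  = {b} ∪ {c}
  {d, e}  = {e} ∪ {d}
  {a, b, c}  = {a, b} ∪ {c}
  {b, c, d}  = {c, d} ∪ {b}
  {b, c, e}  = {b, e} ∪ {c}
  {b, d, e}  = {b, e} ∪ {d}
  (now 31)
Step 5: +1 →
  {a, d, e}  = complement {b, c}
  (now 32)
Step 6: already closed under ᶜ and ∪.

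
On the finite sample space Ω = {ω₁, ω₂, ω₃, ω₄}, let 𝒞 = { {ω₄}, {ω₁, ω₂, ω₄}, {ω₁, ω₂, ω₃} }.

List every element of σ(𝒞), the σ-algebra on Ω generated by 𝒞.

Start: 𝒞 ∪ {∅, Ω} = { {}, {ω₄}, {ω₁, ω₂, ω₃}, {ω₁, ω₂, ω₄}, Ω }.
Round 1 (1 new):
  {ω₃}  = complement {ω₁, ω₂, ω₄}
  — 6 sets.
Round 2. New:
  {ω₃, ω₄}  = {ω₄} ∪ {ω₃}
  — 7 sets.
Round 3 adds 1:
  {ω₁, ω₂}  = complement {ω₃, ω₄}
  — 8 sets.
Round 4: no new sets; the family is a σ-algebra.

Hence σ(𝒞) has 8 members: { {}, {ω₃}, {ω₄}, {ω₁, ω₂}, {ω₃, ω₄}, {ω₁, ω₂, ω₃}, {ω₁, ω₂, ω₄}, Ω }.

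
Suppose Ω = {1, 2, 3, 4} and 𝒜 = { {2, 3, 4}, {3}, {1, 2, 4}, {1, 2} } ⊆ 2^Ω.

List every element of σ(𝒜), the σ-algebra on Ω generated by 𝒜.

Answer: σ(𝒜) = { {}, {1}, {2}, {3}, {4}, {1, 2}, {1, 3}, {1, 4}, {2, 3}, {2, 4}, {3, 4}, {1, 2, 3}, {1, 2, 4}, {1, 3, 4}, {2, 3, 4}, Ω }

Check:
Start: 𝒜 ∪ {∅, Ω} = { {}, {3}, {1, 2}, {1, 2, 4}, {2, 3, 4}, Ω }.
Pass 1. New:
  {1}  = {2, 3, 4}ᶜ
  {3, 4}  = {1, 2}ᶜ
  {1, 2, 3}  = {3} ∪ {1, 2}
Pass 2 (3 new):
  {4}  = {1, 2, 3}ᶜ
  {1, 3}  = {3} ∪ {1}
  {1, 3, 4}  = {3, 4} ∪ {1}
Pass 3: +3 →
  {2}  = {1, 3, 4}ᶜ
  {1, 4}  = {4} ∪ {1}
  {2, 4}  = {1, 3}ᶜ
Pass 4 adds 1:
  {2, 3}  = {1, 4}ᶜ
After Pass 5 the family is unchanged; done.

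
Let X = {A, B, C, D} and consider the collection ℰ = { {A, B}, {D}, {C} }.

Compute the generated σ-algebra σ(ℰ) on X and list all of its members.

Begin from { {}, {C}, {D}, {A, B}, X } (that is, ℰ plus ∅ and X).
Round 1 (3 new):
  {C, D}  = complement {A, B}
  {A, B, C}  = complement {D}
  {A, B, D}  = complement {C}
Round 2 adds nothing — fixpoint reached.

σ(ℰ) = { {}, {C}, {D}, {A, B}, {C, D}, {A, B, C}, {A, B, D}, X }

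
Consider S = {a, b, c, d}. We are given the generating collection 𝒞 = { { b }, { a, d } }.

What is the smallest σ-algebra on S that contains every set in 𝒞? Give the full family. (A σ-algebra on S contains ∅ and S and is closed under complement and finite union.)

|σ(𝒞)| = 8.  σ(𝒞) = { {}, { b }, { c }, { a, d }, { b, c }, { a, b, d }, { a, c, d }, S }

Working:
Initial family (4 sets): { {}, { b }, { a, d }, S }.
Pass 1 adds 3:
  { b, c }  = complement { a, d }
  { a, b, d }  = { b } ∪ { a, d }
  { a, c, d }  = complement { b }
  |family| = 7
Pass 2. New:
  { c }  = complement { a, b, d }
  |family| = 8
After Pass 3 the family is unchanged; done.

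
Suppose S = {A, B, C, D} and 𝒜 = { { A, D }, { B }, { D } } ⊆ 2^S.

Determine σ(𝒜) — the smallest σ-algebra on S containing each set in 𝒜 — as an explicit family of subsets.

Initial family (5 sets): { ∅, { B }, { D }, { A, D }, S }.
Step 1: +5 →
  { B, C }  = { A, D }ᶜ
  { B, D }  = { D } ∪ { B }
  { A, B, C }  = { D }ᶜ
  { A, B, D }  = { A, D } ∪ { B }
  { A, C, D }  = { B }ᶜ
Step 2: 3 new —
  { C }  = { A, B, D }ᶜ
  { A, C }  = { B, D }ᶜ
  { B, C, D }  = { B, C } ∪ { D }
Step 3 adds 2:
  { A }  = { B, C, D }ᶜ
  { C, D }  = { C } ∪ { D }
Step 4 (1 new):
  { A, B }  = { C, D }ᶜ
Step 5: closed — nothing new.

Hence σ(𝒜) has 16 members: { ∅, { A }, { B }, { C }, { D }, { A, B }, { A, C }, { A, D }, { B, C }, { B, D }, { C, D }, { A, B, C }, { A, B, D }, { A, C, D }, { B, C, D }, S }.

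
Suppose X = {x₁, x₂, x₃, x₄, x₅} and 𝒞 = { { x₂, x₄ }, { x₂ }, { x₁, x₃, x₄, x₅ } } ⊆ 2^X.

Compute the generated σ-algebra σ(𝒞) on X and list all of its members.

Take S₀ = 𝒞 ∪ {∅, X} = { {}, { x₂ }, { x₂, x₄ }, { x₁, x₃, x₄, x₅ }, X }.
Step 1 adds 1:
  { x₁, x₃, x₅ }  = ᶜ of { x₂, x₄ }
  [6 total]
Step 2 (1 new):
  { x₁, x₂, x₃, x₅ }  = { x₁, x₃, x₅ } ∪ { x₂ }
  [7 total]
Step 3: 1 new —
  { x₄ }  = ᶜ of { x₁, x₂, x₃, x₅ }
  [8 total]
Step 4: closed — nothing new.

|σ(𝒞)| = 8.  σ(𝒞) = { {}, { x₂ }, { x₄ }, { x₂, x₄ }, { x₁, x₃, x₅ }, { x₁, x₂, x₃, x₅ }, { x₁, x₃, x₄, x₅ }, X }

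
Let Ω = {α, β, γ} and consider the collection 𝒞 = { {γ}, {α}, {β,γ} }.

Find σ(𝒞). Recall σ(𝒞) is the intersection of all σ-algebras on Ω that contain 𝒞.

|σ(𝒞)| = 8.  σ(𝒞) = { ∅, {α}, {β}, {γ}, {α,β}, {α,γ}, {β,γ}, Ω }

Derivation:
Initial family (5 sets): { ∅, {α}, {γ}, {β,γ}, Ω }.
Iteration 1 (2 new):
  {α,β}  = Ω∖{γ}
  {α,γ}  = {γ} ∪ {α}
  (now 7)
Iteration 2. New:
  {β}  = Ω∖{α,γ}
  (now 8)
Iteration 3: stable.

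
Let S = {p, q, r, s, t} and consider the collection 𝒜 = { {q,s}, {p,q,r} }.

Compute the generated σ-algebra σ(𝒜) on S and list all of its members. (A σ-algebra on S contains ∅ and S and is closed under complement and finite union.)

Take S₀ = 𝒜 ∪ {∅, S} = { {}, {q,s}, {p,q,r}, S }.
Pass 1. New:
  {s,t}  = ᶜ of {p,q,r}
  {p,r,t}  = ᶜ of {q,s}
  {p,q,r,s}  = {p,q,r} ∪ {q,s}
  |family| = 7
Pass 2: 4 new —
  {t}  = ᶜ of {p,q,r,s}
  {q,s,t}  = {s,t} ∪ {q,s}
  {p,q,r,t}  = {p,q,r} ∪ {p,r,t}
  {p,r,s,t}  = {s,t} ∪ {p,r,t}
  |family| = 11
Pass 3 (3 new):
  {q}  = ᶜ of {p,r,s,t}
  {s}  = ᶜ of {p,q,r,t}
  {p,r}  = ᶜ of {q,s,t}
  |family| = 14
Pass 4. New:
  {q,t}  = {q} ∪ {t}
  {p,r,s}  = {p,r} ∪ {s}
  |family| = 16
After Pass 5 the family is unchanged; done.

Therefore σ(𝒜) = { {}, {q}, {s}, {t}, {p,r}, {q,s}, {q,t}, {s,t}, {p,q,r}, {p,r,s}, {p,r,t}, {q,s,t}, {p,q,r,s}, {p,q,r,t}, {p,r,s,t}, S } (|σ(𝒜)| = 16).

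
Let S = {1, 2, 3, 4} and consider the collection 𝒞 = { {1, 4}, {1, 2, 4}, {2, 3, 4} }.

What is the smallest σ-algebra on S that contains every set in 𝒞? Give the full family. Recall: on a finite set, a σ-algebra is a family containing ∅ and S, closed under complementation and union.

Take S₀ = 𝒞 ∪ {∅, S} = { ∅, {1, 4}, {1, 2, 4}, {2, 3, 4}, S }.
Pass 1: +3 →
  {1}  = S∖{2, 3, 4}
  {3}  = S∖{1, 2, 4}
  {2, 3}  = S∖{1, 4}
  — 8 sets.
Pass 2: 3 new —
  {1, 3}  = {3} ∪ {1}
  {1, 2, 3}  = {2, 3} ∪ {1}
  {1, 3, 4}  = {3} ∪ {1, 4}
  — 11 sets.
Pass 3 (3 new):
  {2}  = S∖{1, 3, 4}
  {4}  = S∖{1, 2, 3}
  {2, 4}  = S∖{1, 3}
  — 14 sets.
Pass 4 (2 new):
  {1, 2}  = {2} ∪ {1}
  {3, 4}  = {3} ∪ {4}
  — 16 sets.
Pass 5: already closed under ᶜ and ∪.

σ(𝒞) = { ∅, {1}, {2}, {3}, {4}, {1, 2}, {1, 3}, {1, 4}, {2, 3}, {2, 4}, {3, 4}, {1, 2, 3}, {1, 2, 4}, {1, 3, 4}, {2, 3, 4}, S }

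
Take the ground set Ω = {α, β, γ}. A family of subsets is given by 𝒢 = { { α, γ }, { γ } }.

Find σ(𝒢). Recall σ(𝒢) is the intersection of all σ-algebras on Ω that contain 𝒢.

σ(𝒢) (8 sets): { {  }, { α }, { β }, { γ }, { α, β }, { α, γ }, { β, γ }, Ω }

Derivation:
Initial family (4 sets): { {  }, { γ }, { α, γ }, Ω }.
Step 1 (2 new):
  { β }  = { α, γ }ᶜ
  { α, β }  = { γ }ᶜ
  [6 total]
Step 2: 1 new —
  { β, γ }  = { γ } ∪ { β }
  [7 total]
Step 3 adds 1:
  { α }  = { β, γ }ᶜ
  [8 total]
Step 4: closed — nothing new.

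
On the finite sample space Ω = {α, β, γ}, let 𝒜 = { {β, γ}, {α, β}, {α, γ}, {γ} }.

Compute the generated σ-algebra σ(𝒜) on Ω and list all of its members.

Seed the family with 𝒜 together with ∅ and Ω: { ∅, {γ}, {α, β}, {α, γ}, {β, γ}, Ω }.
Step 1: 2 new —
  {α}  = Ω∖{β, γ}
  {β}  = Ω∖{α, γ}
  (now 8)
Step 2: already closed under ᶜ and ∪.

|σ(𝒜)| = 8.  σ(𝒜) = { ∅, {α}, {β}, {γ}, {α, β}, {α, γ}, {β, γ}, Ω }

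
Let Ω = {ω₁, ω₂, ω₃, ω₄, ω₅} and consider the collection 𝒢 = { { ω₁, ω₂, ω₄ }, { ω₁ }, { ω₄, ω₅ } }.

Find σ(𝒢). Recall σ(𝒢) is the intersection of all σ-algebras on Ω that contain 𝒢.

σ(𝒢) = { ∅, { ω₁ }, { ω₂ }, { ω₃ }, { ω₄ }, { ω₅ }, { ω₁, ω₂ }, { ω₁, ω₃ }, { ω₁, ω₄ }, { ω₁, ω₅ }, { ω₂, ω₃ }, { ω₂, ω₄ }, { ω₂, ω₅ }, { ω₃, ω₄ }, { ω₃, ω₅ }, { ω₄, ω₅ }, { ω₁, ω₂, ω₃ }, { ω₁, ω₂, ω₄ }, { ω₁, ω₂, ω₅ }, { ω₁, ω₃, ω₄ }, { ω₁, ω₃, ω₅ }, { ω₁, ω₄, ω₅ }, { ω₂, ω₃, ω₄ }, { ω₂, ω₃, ω₅ }, { ω₂, ω₄, ω₅ }, { ω₃, ω₄, ω₅ }, { ω₁, ω₂, ω₃, ω₄ }, { ω₁, ω₂, ω₃, ω₅ }, { ω₁, ω₂, ω₄, ω₅ }, { ω₁, ω₃, ω₄, ω₅ }, { ω₂, ω₃, ω₄, ω₅ }, Ω }

Trace:
Take S₀ = 𝒢 ∪ {∅, Ω} = { ∅, { ω₁ }, { ω₄, ω₅ }, { ω₁, ω₂, ω₄ }, Ω }.
Iteration 1. New:
  { ω₃, ω₅ }  = { ω₁, ω₂, ω₄ }ᶜ
  { ω₁, ω₂, ω₃ }  = { ω₄, ω₅ }ᶜ
  { ω₁, ω₄, ω₅ }  = { ω₄, ω₅ } ∪ { ω₁ }
  { ω₁, ω₂, ω₄, ω₅ }  = { ω₄, ω₅ } ∪ { ω₁, ω₂, ω₄ }
  { ω₂, ω₃, ω₄, ω₅ }  = { ω₁ }ᶜ
  — 10 sets.
Iteration 2: 7 new —
  { ω₃ }  = { ω₁, ω₂, ω₄, ω₅ }ᶜ
  { ω₂, ω₃ }  = { ω₁, ω₄, ω₅ }ᶜ
  { ω₁, ω₃, ω₅ }  = { ω₃, ω₅ } ∪ { ω₁ }
  { ω₃, ω₄, ω₅ }  = { ω₄, ω₅ } ∪ { ω₃, ω₅ }
  { ω₁, ω₂, ω₃, ω₄ }  = { ω₁, ω₂, ω₃ } ∪ { ω₁, ω₂, ω₄ }
  { ω₁, ω₂, ω₃, ω₅ }  = { ω₁, ω₂, ω₃ } ∪ { ω₃, ω₅ }
  { ω₁, ω₃, ω₄, ω₅ }  = { ω₁, ω₄, ω₅ } ∪ { ω₃, ω₅ }
  — 17 sets.
Iteration 3: +7 →
  { ω₂ }  = { ω₁, ω₃, ω₄, ω₅ }ᶜ
  { ω₄ }  = { ω₁, ω₂, ω₃, ω₅ }ᶜ
  { ω₅ }  = { ω₁, ω₂, ω₃, ω₄ }ᶜ
  { ω₁, ω₂ }  = { ω₃, ω₄, ω₅ }ᶜ
  { ω₁, ω₃ }  = { ω₃ } ∪ { ω₁ }
  { ω₂, ω₄ }  = { ω₁, ω₃, ω₅ }ᶜ
  { ω₂, ω₃, ω₅ }  = { ω₂, ω₃ } ∪ { ω₃, ω₅ }
  — 24 sets.
Iteration 4: 8 new —
  { ω₁, ω₄ }  = { ω₂, ω₃, ω₅ }ᶜ
  { ω₁, ω₅ }  = { ω₅ } ∪ { ω₁ }
  { ω₂, ω₅ }  = { ω₂ } ∪ { ω₅ }
  { ω₃, ω₄ }  = { ω₃ } ∪ { ω₄ }
  { ω₁, ω₂, ω₅ }  = { ω₁, ω₂ } ∪ { ω₅ }
  { ω₁, ω₃, ω₄ }  = { ω₁, ω₃ } ∪ { ω₄ }
  { ω₂, ω₃, ω₄ }  = { ω₃ } ∪ { ω₂, ω₄ }
  { ω₂, ω₄, ω₅ }  = { ω₁, ω₃ }ᶜ
  — 32 sets.
Iteration 5: no new sets; the family is a σ-algebra.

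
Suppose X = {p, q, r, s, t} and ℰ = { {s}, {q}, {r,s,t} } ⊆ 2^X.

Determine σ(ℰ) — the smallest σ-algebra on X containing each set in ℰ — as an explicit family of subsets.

σ(ℰ) = { ∅, {p}, {q}, {s}, {p,q}, {p,s}, {q,s}, {r,t}, {p,q,s}, {p,r,t}, {q,r,t}, {r,s,t}, {p,q,r,t}, {p,r,s,t}, {q,r,s,t}, X }

Check:
Initial family (5 sets): { ∅, {q}, {s}, {r,s,t}, X }.
Iteration 1: +5 →
  {p,q}  = {r,s,t}ᶜ
  {q,s}  = {s} ∪ {q}
  {p,q,r,t}  = {s}ᶜ
  {p,r,s,t}  = {q}ᶜ
  {q,r,s,t}  = {r,s,t} ∪ {q}
  [10 total]
Iteration 2: 3 new —
  {p}  = {q,r,s,t}ᶜ
  {p,q,s}  = {p,q} ∪ {s}
  {p,r,t}  = {q,s}ᶜ
  [13 total]
Iteration 3: 2 new —
  {p,s}  = {s} ∪ {p}
  {r,t}  = {p,q,s}ᶜ
  [15 total]
Iteration 4: +1 →
  {q,r,t}  = {p,s}ᶜ
  [16 total]
Iteration 5: stable.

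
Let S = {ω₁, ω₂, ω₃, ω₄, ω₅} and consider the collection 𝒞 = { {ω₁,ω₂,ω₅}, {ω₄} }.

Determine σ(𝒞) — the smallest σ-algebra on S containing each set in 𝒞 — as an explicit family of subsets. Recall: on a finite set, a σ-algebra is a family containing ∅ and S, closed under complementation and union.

σ(𝒞) = { {}, {ω₃}, {ω₄}, {ω₃,ω₄}, {ω₁,ω₂,ω₅}, {ω₁,ω₂,ω₃,ω₅}, {ω₁,ω₂,ω₄,ω₅}, S }

Trace:
Initial family (4 sets): { {}, {ω₄}, {ω₁,ω₂,ω₅}, S }.
Pass 1 (3 new):
  {ω₃,ω₄}  = ᶜ of {ω₁,ω₂,ω₅}
  {ω₁,ω₂,ω₃,ω₅}  = ᶜ of {ω₄}
  {ω₁,ω₂,ω₄,ω₅}  = {ω₁,ω₂,ω₅} ∪ {ω₄}
  [7 total]
Pass 2. New:
  {ω₃}  = ᶜ of {ω₁,ω₂,ω₄,ω₅}
  [8 total]
Pass 3: stable.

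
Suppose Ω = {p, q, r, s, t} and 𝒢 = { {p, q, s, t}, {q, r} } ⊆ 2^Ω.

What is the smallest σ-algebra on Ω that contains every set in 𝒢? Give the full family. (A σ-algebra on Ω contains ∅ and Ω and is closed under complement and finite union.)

Initial family (4 sets): { {}, {q, r}, {p, q, s, t}, Ω }.
Step 1: 2 new —
  {r}  = Ω∖{p, q, s, t}
  {p, s, t}  = Ω∖{q, r}
  (now 6)
Step 2: 1 new —
  {p, r, s, t}  = {p, s, t} ∪ {r}
  (now 7)
Step 3 (1 new):
  {q}  = Ω∖{p, r, s, t}
  (now 8)
After Step 4 the family is unchanged; done.

Therefore σ(𝒢) = { {}, {q}, {r}, {q, r}, {p, s, t}, {p, q, s, t}, {p, r, s, t}, Ω } (|σ(𝒢)| = 8).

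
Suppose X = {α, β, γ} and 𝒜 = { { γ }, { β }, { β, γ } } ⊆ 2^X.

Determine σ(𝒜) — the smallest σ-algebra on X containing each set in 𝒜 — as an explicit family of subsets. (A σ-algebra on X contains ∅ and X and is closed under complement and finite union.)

Initial family (5 sets): { {}, { β }, { γ }, { β, γ }, X }.
Iteration 1 (3 new):
  { α }  = ᶜ of { β, γ }
  { α, β }  = ᶜ of { γ }
  { α, γ }  = ᶜ of { β }
  [8 total]
Iteration 2: already closed under ᶜ and ∪.

σ(𝒜) = { {}, { α }, { β }, { γ }, { α, β }, { α, γ }, { β, γ }, X }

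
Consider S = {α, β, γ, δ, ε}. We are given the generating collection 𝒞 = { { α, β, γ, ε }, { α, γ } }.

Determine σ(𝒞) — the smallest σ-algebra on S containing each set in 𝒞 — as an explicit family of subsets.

Start: 𝒞 ∪ {∅, S} = { ∅, { α, γ }, { α, β, γ, ε }, S }.
Round 1: +2 →
  { δ }  = complement { α, β, γ, ε }
  { β, δ, ε }  = complement { α, γ }
  — 6 sets.
Round 2 (1 new):
  { α, γ, δ }  = { α, γ } ∪ { δ }
  — 7 sets.
Round 3: +1 →
  { β, ε }  = complement { α, γ, δ }
  — 8 sets.
After Round 4 the family is unchanged; done.

σ(𝒞) = { ∅, { δ }, { α, γ }, { β, ε }, { α, γ, δ }, { β, δ, ε }, { α, β, γ, ε }, S }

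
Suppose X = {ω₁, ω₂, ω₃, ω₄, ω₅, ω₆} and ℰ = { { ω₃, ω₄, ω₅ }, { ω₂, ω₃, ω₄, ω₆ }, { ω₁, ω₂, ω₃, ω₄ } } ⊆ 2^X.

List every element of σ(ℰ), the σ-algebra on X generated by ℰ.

Start: ℰ ∪ {∅, X} = { ∅, { ω₃, ω₄, ω₅ }, { ω₁, ω₂, ω₃, ω₄ }, { ω₂, ω₃, ω₄, ω₆ }, X }.
Iteration 1: 6 new —
  { ω₁, ω₅ }  = X∖{ ω₂, ω₃, ω₄, ω₆ }
  { ω₅, ω₆ }  = X∖{ ω₁, ω₂, ω₃, ω₄ }
  { ω₁, ω₂, ω₆ }  = X∖{ ω₃, ω₄, ω₅ }
  { ω₁, ω₂, ω₃, ω₄, ω₅ }  = { ω₃, ω₄, ω₅ } ∪ { ω₁, ω₂, ω₃, ω₄ }
  { ω₁, ω₂, ω₃, ω₄, ω₆ }  = { ω₂, ω₃, ω₄, ω₆ } ∪ { ω₁, ω₂, ω₃, ω₄ }
  { ω₂, ω₃, ω₄, ω₅, ω₆ }  = { ω₃, ω₄, ω₅ } ∪ { ω₂, ω₃, ω₄, ω₆ }
Iteration 2: +7 →
  { ω₁ }  = X∖{ ω₂, ω₃, ω₄, ω₅, ω₆ }
  { ω₅ }  = X∖{ ω₁, ω₂, ω₃, ω₄, ω₆ }
  { ω₆ }  = X∖{ ω₁, ω₂, ω₃, ω₄, ω₅ }
  { ω₁, ω₅, ω₆ }  = { ω₅, ω₆ } ∪ { ω₁, ω₅ }
  { ω₁, ω₂, ω₅, ω₆ }  = { ω₅, ω₆ } ∪ { ω₁, ω₂, ω₆ }
  { ω₁, ω₃, ω₄, ω₅ }  = { ω₃, ω₄, ω₅ } ∪ { ω₁, ω₅ }
  { ω₃, ω₄, ω₅, ω₆ }  = { ω₃, ω₄, ω₅ } ∪ { ω₅, ω₆ }
Iteration 3 adds 6:
  { ω₁, ω₂ }  = X∖{ ω₃, ω₄, ω₅, ω₆ }
  { ω₁, ω₆ }  = { ω₁ } ∪ { ω₆ }
  { ω₂, ω₆ }  = X∖{ ω₁, ω₃, ω₄, ω₅ }
  { ω₃, ω₄ }  = X∖{ ω₁, ω₂, ω₅, ω₆ }
  { ω₂, ω₃, ω₄ }  = X∖{ ω₁, ω₅, ω₆ }
  { ω₁, ω₃, ω₄, ω₅, ω₆ }  = { ω₃, ω₄, ω₅ } ∪ { ω₁, ω₅, ω₆ }
Iteration 4 adds 7:
  { ω₂ }  = X∖{ ω₁, ω₃, ω₄, ω₅, ω₆ }
  { ω₁, ω₂, ω₅ }  = { ω₁, ω₂ } ∪ { ω₅ }
  { ω₁, ω₃, ω₄ }  = { ω₃, ω₄ } ∪ { ω₁ }
  { ω₂, ω₅, ω₆ }  = { ω₅, ω₆ } ∪ { ω₂, ω₆ }
  { ω₃, ω₄, ω₆ }  = { ω₃, ω₄ } ∪ { ω₆ }
  { ω₁, ω₃, ω₄, ω₆ }  = { ω₃, ω₄ } ∪ { ω₁, ω₆ }
  { ω₂, ω₃, ω₄, ω₅ }  = X∖{ ω₁, ω₆ }
Iteration 5 adds 1:
  { ω₂, ω₅ }  = X∖{ ω₁, ω₃, ω₄, ω₆ }
Iteration 6: no new sets; the family is a σ-algebra.

Hence σ(ℰ) has 32 members: { ∅, { ω₁ }, { ω₂ }, { ω₅ }, { ω₆ }, { ω₁, ω₂ }, { ω₁, ω₅ }, { ω₁, ω₆ }, { ω₂, ω₅ }, { ω₂, ω₆ }, { ω₃, ω₄ }, { ω₅, ω₆ }, { ω₁, ω₂, ω₅ }, { ω₁, ω₂, ω₆ }, { ω₁, ω₃, ω₄ }, { ω₁, ω₅, ω₆ }, { ω₂, ω₃, ω₄ }, { ω₂, ω₅, ω₆ }, { ω₃, ω₄, ω₅ }, { ω₃, ω₄, ω₆ }, { ω₁, ω₂, ω₃, ω₄ }, { ω₁, ω₂, ω₅, ω₆ }, { ω₁, ω₃, ω₄, ω₅ }, { ω₁, ω₃, ω₄, ω₆ }, { ω₂, ω₃, ω₄, ω₅ }, { ω₂, ω₃, ω₄, ω₆ }, { ω₃, ω₄, ω₅, ω₆ }, { ω₁, ω₂, ω₃, ω₄, ω₅ }, { ω₁, ω₂, ω₃, ω₄, ω₆ }, { ω₁, ω₃, ω₄, ω₅, ω₆ }, { ω₂, ω₃, ω₄, ω₅, ω₆ }, X }.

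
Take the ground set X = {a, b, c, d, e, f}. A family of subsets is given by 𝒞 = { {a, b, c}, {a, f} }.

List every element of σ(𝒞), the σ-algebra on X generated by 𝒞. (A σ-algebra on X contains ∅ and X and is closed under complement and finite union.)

Initial family (4 sets): { {}, {a, f}, {a, b, c}, X }.
Step 1 (3 new):
  {d, e, f}  = complement {a, b, c}
  {a, b, c, f}  = {a, b, c} ∪ {a, f}
  {b, c, d, e}  = complement {a, f}
  [7 total]
Step 2. New:
  {d, e}  = complement {a, b, c, f}
  {a, d, e, f}  = {a, f} ∪ {d, e, f}
  {a, b, c, d, e}  = {a, b, c} ∪ {b, c, d, e}
  {b, c, d, e, f}  = {b, c, d, e} ∪ {d, e, f}
  [11 total]
Step 3: 3 new —
  {a}  = complement {b, c, d, e, f}
  {f}  = complement {a, b, c, d, e}
  {b, c}  = complement {a, d, e, f}
  [14 total]
Step 4: +2 →
  {a, d, e}  = {d, e} ∪ {a}
  {b, c, f}  = {b, c} ∪ {f}
  [16 total]
Step 5: already closed under ᶜ and ∪.

|σ(𝒞)| = 16.  σ(𝒞) = { {}, {a}, {f}, {a, f}, {b, c}, {d, e}, {a, b, c}, {a, d, e}, {b, c, f}, {d, e, f}, {a, b, c, f}, {a, d, e, f}, {b, c, d, e}, {a, b, c, d, e}, {b, c, d, e, f}, X }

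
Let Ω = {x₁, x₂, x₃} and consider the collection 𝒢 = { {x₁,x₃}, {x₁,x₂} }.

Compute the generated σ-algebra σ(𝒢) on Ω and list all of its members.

|σ(𝒢)| = 8.  σ(𝒢) = { {}, {x₁}, {x₂}, {x₃}, {x₁,x₂}, {x₁,x₃}, {x₂,x₃}, Ω }

Check:
Take S₀ = 𝒢 ∪ {∅, Ω} = { {}, {x₁,x₂}, {x₁,x₃}, Ω }.
Iteration 1: +2 →
  {x₂}  = ᶜ of {x₁,x₃}
  {x₃}  = ᶜ of {x₁,x₂}
  |family| = 6
Iteration 2. New:
  {x₂,x₃}  = {x₃} ∪ {x₂}
  |family| = 7
Iteration 3: +1 →
  {x₁}  = ᶜ of {x₂,x₃}
  |family| = 8
Iteration 4: closed — nothing new.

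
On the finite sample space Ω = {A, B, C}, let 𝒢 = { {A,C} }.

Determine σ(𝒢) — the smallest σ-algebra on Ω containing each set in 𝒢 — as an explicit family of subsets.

|σ(𝒢)| = 4.  σ(𝒢) = { ∅, {B}, {A,C}, Ω }

Check:
Seed the family with 𝒢 together with ∅ and Ω: { ∅, {A,C}, Ω }.
Iteration 1. New:
  {B}  = ᶜ of {A,C}
Iteration 2: already closed under ᶜ and ∪.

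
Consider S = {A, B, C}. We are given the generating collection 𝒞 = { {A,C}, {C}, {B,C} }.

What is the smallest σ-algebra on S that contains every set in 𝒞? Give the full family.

Seed the family with 𝒞 together with ∅ and S: { {}, {C}, {A,C}, {B,C}, S }.
Step 1: 3 new —
  {A}  = complement {B,C}
  {B}  = complement {A,C}
  {A,B}  = complement {C}
  [8 total]
Step 2 adds nothing — fixpoint reached.

Therefore σ(𝒞) = { {}, {A}, {B}, {C}, {A,B}, {A,C}, {B,C}, S } (|σ(𝒞)| = 8).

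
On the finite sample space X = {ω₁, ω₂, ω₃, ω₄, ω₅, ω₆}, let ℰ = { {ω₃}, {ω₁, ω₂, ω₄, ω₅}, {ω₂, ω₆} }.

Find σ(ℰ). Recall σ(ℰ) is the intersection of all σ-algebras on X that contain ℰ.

Take S₀ = ℰ ∪ {∅, X} = { {}, {ω₃}, {ω₂, ω₆}, {ω₁, ω₂, ω₄, ω₅}, X }.
Iteration 1: +5 →
  {ω₃, ω₆}  = complement {ω₁, ω₂, ω₄, ω₅}
  {ω₂, ω₃, ω₆}  = {ω₃} ∪ {ω₂, ω₆}
  {ω₁, ω₃, ω₄, ω₅}  = complement {ω₂, ω₆}
  {ω₁, ω₂, ω₃, ω₄, ω₅}  = {ω₃} ∪ {ω₁, ω₂, ω₄, ω₅}
  {ω₁, ω₂, ω₄, ω₅, ω₆}  = complement {ω₃}
  — 10 sets.
Iteration 2 (3 new):
  {ω₆}  = complement {ω₁, ω₂, ω₃, ω₄, ω₅}
  {ω₁, ω₄, ω₅}  = complement {ω₂, ω₃, ω₆}
  {ω₁, ω₃, ω₄, ω₅, ω₆}  = {ω₁, ω₃, ω₄, ω₅} ∪ {ω₃, ω₆}
  — 13 sets.
Iteration 3 (2 new):
  {ω₂}  = complement {ω₁, ω₃, ω₄, ω₅, ω₆}
  {ω₁, ω₄, ω₅, ω₆}  = {ω₁, ω₄, ω₅} ∪ {ω₆}
  — 15 sets.
Iteration 4 adds 1:
  {ω₂, ω₃}  = complement {ω₁, ω₄, ω₅, ω₆}
  — 16 sets.
After Iteration 5 the family is unchanged; done.

σ(ℰ) = { {}, {ω₂}, {ω₃}, {ω₆}, {ω₂, ω₃}, {ω₂, ω₆}, {ω₃, ω₆}, {ω₁, ω₄, ω₅}, {ω₂, ω₃, ω₆}, {ω₁, ω₂, ω₄, ω₅}, {ω₁, ω₃, ω₄, ω₅}, {ω₁, ω₄, ω₅, ω₆}, {ω₁, ω₂, ω₃, ω₄, ω₅}, {ω₁, ω₂, ω₄, ω₅, ω₆}, {ω₁, ω₃, ω₄, ω₅, ω₆}, X }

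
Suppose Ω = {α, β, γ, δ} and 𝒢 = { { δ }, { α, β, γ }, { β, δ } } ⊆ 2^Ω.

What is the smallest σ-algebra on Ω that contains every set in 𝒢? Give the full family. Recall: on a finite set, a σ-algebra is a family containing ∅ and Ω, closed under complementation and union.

|σ(𝒢)| = 8.  σ(𝒢) = { {}, { β }, { δ }, { α, γ }, { β, δ }, { α, β, γ }, { α, γ, δ }, Ω }

Trace:
Begin from { {}, { δ }, { β, δ }, { α, β, γ }, Ω } (that is, 𝒢 plus ∅ and Ω).
Iteration 1: +1 →
  { α, γ }  = { β, δ }ᶜ
  [6 total]
Iteration 2 (1 new):
  { α, γ, δ }  = { δ } ∪ { α, γ }
  [7 total]
Iteration 3: +1 →
  { β }  = { α, γ, δ }ᶜ
  [8 total]
Iteration 4: stable.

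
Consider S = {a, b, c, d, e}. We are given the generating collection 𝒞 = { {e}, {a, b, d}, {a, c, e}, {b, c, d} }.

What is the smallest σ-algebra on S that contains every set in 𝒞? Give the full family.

Begin from { ∅, {e}, {a, b, d}, {a, c, e}, {b, c, d}, S } (that is, 𝒞 plus ∅ and S).
Step 1 adds 6:
  {a, e}  = {b, c, d}ᶜ
  {b, d}  = {a, c, e}ᶜ
  {c, e}  = {a, b, d}ᶜ
  {a, b, c, d}  = {e}ᶜ
  {a, b, d, e}  = {a, b, d} ∪ {e}
  {b, c, d, e}  = {b, c, d} ∪ {e}
  (now 12)
Step 2 (3 new):
  {a}  = {b, c, d, e}ᶜ
  {c}  = {a, b, d, e}ᶜ
  {b, d, e}  = {e} ∪ {b, d}
  (now 15)
Step 3 (1 new):
  {a, c}  = {b, d, e}ᶜ
  (now 16)
Step 4: already closed under ᶜ and ∪.

|σ(𝒞)| = 16.  σ(𝒞) = { ∅, {a}, {c}, {e}, {a, c}, {a, e}, {b, d}, {c, e}, {a, b, d}, {a, c, e}, {b, c, d}, {b, d, e}, {a, b, c, d}, {a, b, d, e}, {b, c, d, e}, S }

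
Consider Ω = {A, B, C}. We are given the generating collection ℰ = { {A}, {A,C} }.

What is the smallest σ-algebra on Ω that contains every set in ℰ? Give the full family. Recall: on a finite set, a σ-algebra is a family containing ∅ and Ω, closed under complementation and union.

Begin from { {}, {A}, {A,C}, Ω } (that is, ℰ plus ∅ and Ω).
Pass 1 (2 new):
  {B}  = {A,C}ᶜ
  {B,C}  = {A}ᶜ
  |family| = 6
Pass 2 (1 new):
  {A,B}  = {B} ∪ {A}
  |family| = 7
Pass 3: +1 →
  {C}  = {A,B}ᶜ
  |family| = 8
Pass 4: closed — nothing new.

Hence σ(ℰ) has 8 members: { {}, {A}, {B}, {C}, {A,B}, {A,C}, {B,C}, Ω }.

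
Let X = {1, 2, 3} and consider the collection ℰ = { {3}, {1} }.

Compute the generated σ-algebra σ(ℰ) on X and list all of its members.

σ(ℰ) (8 sets): { ∅, {1}, {2}, {3}, {1, 2}, {1, 3}, {2, 3}, X }

Derivation:
Seed the family with ℰ together with ∅ and X: { ∅, {1}, {3}, X }.
Iteration 1. New:
  {1, 2}  = ᶜ of {3}
  {1, 3}  = {3} ∪ {1}
  {2, 3}  = ᶜ of {1}
  [7 total]
Iteration 2 (1 new):
  {2}  = ᶜ of {1, 3}
  [8 total]
Iteration 3: stable.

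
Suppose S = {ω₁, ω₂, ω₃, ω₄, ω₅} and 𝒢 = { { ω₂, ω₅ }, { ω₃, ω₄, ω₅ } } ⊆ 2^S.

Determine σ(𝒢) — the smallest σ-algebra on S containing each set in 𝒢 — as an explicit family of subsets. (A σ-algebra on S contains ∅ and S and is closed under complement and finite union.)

Seed the family with 𝒢 together with ∅ and S: { {  }, { ω₂, ω₅ }, { ω₃, ω₄, ω₅ }, S }.
Step 1: 3 new —
  { ω₁, ω₂ }  = complement { ω₃, ω₄, ω₅ }
  { ω₁, ω₃, ω₄ }  = complement { ω₂, ω₅ }
  { ω₂, ω₃, ω₄, ω₅ }  = { ω₂, ω₅ } ∪ { ω₃, ω₄, ω₅ }
  |family| = 7
Step 2: 4 new —
  { ω₁ }  = complement { ω₂, ω₃, ω₄, ω₅ }
  { ω₁, ω₂, ω₅ }  = { ω₂, ω₅ } ∪ { ω₁, ω₂ }
  { ω₁, ω₂, ω₃, ω₄ }  = { ω₁, ω₃, ω₄ } ∪ { ω₁, ω₂ }
  { ω₁, ω₃, ω₄, ω₅ }  = { ω₃, ω₄, ω₅ } ∪ { ω₁, ω₃, ω₄ }
  |family| = 11
Step 3 adds 3:
  { ω₂ }  = complement { ω₁, ω₃, ω₄, ω₅ }
  { ω₅ }  = complement { ω₁, ω₂, ω₃, ω₄ }
  { ω₃, ω₄ }  = complement { ω₁, ω₂, ω₅ }
  |family| = 14
Step 4: +2 →
  { ω₁, ω₅ }  = { ω₅ } ∪ { ω₁ }
  { ω₂, ω₃, ω₄ }  = { ω₃, ω₄ } ∪ { ω₂ }
  |family| = 16
Step 5: closed — nothing new.

|σ(𝒢)| = 16.  σ(𝒢) = { {  }, { ω₁ }, { ω₂ }, { ω₅ }, { ω₁, ω₂ }, { ω₁, ω₅ }, { ω₂, ω₅ }, { ω₃, ω₄ }, { ω₁, ω₂, ω₅ }, { ω₁, ω₃, ω₄ }, { ω₂, ω₃, ω₄ }, { ω₃, ω₄, ω₅ }, { ω₁, ω₂, ω₃, ω₄ }, { ω₁, ω₃, ω₄, ω₅ }, { ω₂, ω₃, ω₄, ω₅ }, S }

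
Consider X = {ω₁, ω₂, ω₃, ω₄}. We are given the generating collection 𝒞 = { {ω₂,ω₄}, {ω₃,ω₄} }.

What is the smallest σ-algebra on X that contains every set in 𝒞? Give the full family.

Take S₀ = 𝒞 ∪ {∅, X} = { ∅, {ω₂,ω₄}, {ω₃,ω₄}, X }.
Pass 1: +3 →
  {ω₁,ω₂}  = X∖{ω₃,ω₄}
  {ω₁,ω₃}  = X∖{ω₂,ω₄}
  {ω₂,ω₃,ω₄}  = {ω₃,ω₄} ∪ {ω₂,ω₄}
Pass 2 (4 new):
  {ω₁}  = X∖{ω₂,ω₃,ω₄}
  {ω₁,ω₂,ω₃}  = {ω₁,ω₂} ∪ {ω₁,ω₃}
  {ω₁,ω₂,ω₄}  = {ω₁,ω₂} ∪ {ω₂,ω₄}
  {ω₁,ω₃,ω₄}  = {ω₃,ω₄} ∪ {ω₁,ω₃}
Pass 3: 3 new —
  {ω₂}  = X∖{ω₁,ω₃,ω₄}
  {ω₃}  = X∖{ω₁,ω₂,ω₄}
  {ω₄}  = X∖{ω₁,ω₂,ω₃}
Pass 4: +2 →
  {ω₁,ω₄}  = {ω₄} ∪ {ω₁}
  {ω₂,ω₃}  = {ω₃} ∪ {ω₂}
Pass 5: already closed under ᶜ and ∪.

Hence σ(𝒞) has 16 members: { ∅, {ω₁}, {ω₂}, {ω₃}, {ω₄}, {ω₁,ω₂}, {ω₁,ω₃}, {ω₁,ω₄}, {ω₂,ω₃}, {ω₂,ω₄}, {ω₃,ω₄}, {ω₁,ω₂,ω₃}, {ω₁,ω₂,ω₄}, {ω₁,ω₃,ω₄}, {ω₂,ω₃,ω₄}, X }.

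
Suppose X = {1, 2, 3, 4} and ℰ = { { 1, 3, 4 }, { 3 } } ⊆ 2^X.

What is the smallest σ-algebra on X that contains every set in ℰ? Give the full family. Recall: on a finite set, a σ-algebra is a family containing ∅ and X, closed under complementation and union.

σ(ℰ) (8 sets): { {  }, { 2 }, { 3 }, { 1, 4 }, { 2, 3 }, { 1, 2, 4 }, { 1, 3, 4 }, X }

Derivation:
Begin from { {  }, { 3 }, { 1, 3, 4 }, X } (that is, ℰ plus ∅ and X).
Pass 1 (2 new):
  { 2 }  = X∖{ 1, 3, 4 }
  { 1, 2, 4 }  = X∖{ 3 }
  |family| = 6
Pass 2. New:
  { 2, 3 }  = { 3 } ∪ { 2 }
  |family| = 7
Pass 3 (1 new):
  { 1, 4 }  = X∖{ 2, 3 }
  |family| = 8
Pass 4: already closed under ᶜ and ∪.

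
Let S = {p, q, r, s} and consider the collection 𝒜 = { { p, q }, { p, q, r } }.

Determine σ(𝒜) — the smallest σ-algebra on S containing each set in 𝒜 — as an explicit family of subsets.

|σ(𝒜)| = 8.  σ(𝒜) = { {}, { r }, { s }, { p, q }, { r, s }, { p, q, r }, { p, q, s }, S }

Working:
Take S₀ = 𝒜 ∪ {∅, S} = { {}, { p, q }, { p, q, r }, S }.
Pass 1 (2 new):
  { s }  = ᶜ of { p, q, r }
  { r, s }  = ᶜ of { p, q }
  — 6 sets.
Pass 2 (1 new):
  { p, q, s }  = { p, q } ∪ { s }
  — 7 sets.
Pass 3: +1 →
  { r }  = ᶜ of { p, q, s }
  — 8 sets.
After Pass 4 the family is unchanged; done.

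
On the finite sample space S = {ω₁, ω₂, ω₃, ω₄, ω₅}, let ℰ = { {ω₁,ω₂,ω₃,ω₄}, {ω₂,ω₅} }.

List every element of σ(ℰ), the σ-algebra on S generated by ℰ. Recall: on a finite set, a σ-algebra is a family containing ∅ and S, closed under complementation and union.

Answer: σ(ℰ) = { {}, {ω₂}, {ω₅}, {ω₂,ω₅}, {ω₁,ω₃,ω₄}, {ω₁,ω₂,ω₃,ω₄}, {ω₁,ω₃,ω₄,ω₅}, S }

Working:
Initial family (4 sets): { {}, {ω₂,ω₅}, {ω₁,ω₂,ω₃,ω₄}, S }.
Iteration 1 adds 2:
  {ω₅}  = ᶜ of {ω₁,ω₂,ω₃,ω₄}
  {ω₁,ω₃,ω₄}  = ᶜ of {ω₂,ω₅}
  (now 6)
Iteration 2: +1 →
  {ω₁,ω₃,ω₄,ω₅}  = {ω₁,ω₃,ω₄} ∪ {ω₅}
  (now 7)
Iteration 3. New:
  {ω₂}  = ᶜ of {ω₁,ω₃,ω₄,ω₅}
  (now 8)
After Iteration 4 the family is unchanged; done.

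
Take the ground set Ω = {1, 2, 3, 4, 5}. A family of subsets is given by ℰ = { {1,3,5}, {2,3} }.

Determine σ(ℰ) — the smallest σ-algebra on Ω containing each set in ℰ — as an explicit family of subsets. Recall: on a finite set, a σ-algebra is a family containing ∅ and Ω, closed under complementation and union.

σ(ℰ) (16 sets): { {}, {2}, {3}, {4}, {1,5}, {2,3}, {2,4}, {3,4}, {1,2,5}, {1,3,5}, {1,4,5}, {2,3,4}, {1,2,3,5}, {1,2,4,5}, {1,3,4,5}, Ω }

Derivation:
Seed the family with ℰ together with ∅ and Ω: { {}, {2,3}, {1,3,5}, Ω }.
Pass 1: 3 new —
  {2,4}  = complement {1,3,5}
  {1,4,5}  = complement {2,3}
  {1,2,3,5}  = {1,3,5} ∪ {2,3}
  [7 total]
Pass 2 (4 new):
  {4}  = complement {1,2,3,5}
  {2,3,4}  = {2,3} ∪ {2,4}
  {1,2,4,5}  = {1,4,5} ∪ {2,4}
  {1,3,4,5}  = {1,4,5} ∪ {1,3,5}
  [11 total]
Pass 3 (3 new):
  {2}  = complement {1,3,4,5}
  {3}  = complement {1,2,4,5}
  {1,5}  = complement {2,3,4}
  [14 total]
Pass 4 adds 2:
  {3,4}  = {3} ∪ {4}
  {1,2,5}  = {1,5} ∪ {2}
  [16 total]
After Pass 5 the family is unchanged; done.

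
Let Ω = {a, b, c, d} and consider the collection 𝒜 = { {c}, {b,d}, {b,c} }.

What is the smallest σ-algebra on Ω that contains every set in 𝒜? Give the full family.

σ(𝒜) (16 sets): { {}, {a}, {b}, {c}, {d}, {a,b}, {a,c}, {a,d}, {b,c}, {b,d}, {c,d}, {a,b,c}, {a,b,d}, {a,c,d}, {b,c,d}, Ω }

Trace:
Initial family (5 sets): { {}, {c}, {b,c}, {b,d}, Ω }.
Pass 1 (4 new):
  {a,c}  = ᶜ of {b,d}
  {a,d}  = ᶜ of {b,c}
  {a,b,d}  = ᶜ of {c}
  {b,c,d}  = {c} ∪ {b,d}
  — 9 sets.
Pass 2. New:
  {a}  = ᶜ of {b,c,d}
  {a,b,c}  = {b,c} ∪ {a,c}
  {a,c,d}  = {c} ∪ {a,d}
  — 12 sets.
Pass 3 (2 new):
  {b}  = ᶜ of {a,c,d}
  {d}  = ᶜ of {a,b,c}
  — 14 sets.
Pass 4 adds 2:
  {a,b}  = {b} ∪ {a}
  {c,d}  = {c} ∪ {d}
  — 16 sets.
Pass 5: closed — nothing new.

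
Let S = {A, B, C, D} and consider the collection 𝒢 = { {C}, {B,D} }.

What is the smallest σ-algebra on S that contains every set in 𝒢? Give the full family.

|σ(𝒢)| = 8.  σ(𝒢) = { {}, {A}, {C}, {A,C}, {B,D}, {A,B,D}, {B,C,D}, S }

Check:
Seed the family with 𝒢 together with ∅ and S: { {}, {C}, {B,D}, S }.
Iteration 1. New:
  {A,C}  = ᶜ of {B,D}
  {A,B,D}  = ᶜ of {C}
  {B,C,D}  = {C} ∪ {B,D}
  [7 total]
Iteration 2. New:
  {A}  = ᶜ of {B,C,D}
  [8 total]
Iteration 3: stable.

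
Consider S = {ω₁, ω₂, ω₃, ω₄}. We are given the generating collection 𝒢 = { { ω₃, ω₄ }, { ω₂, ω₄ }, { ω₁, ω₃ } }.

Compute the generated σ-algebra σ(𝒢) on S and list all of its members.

Take S₀ = 𝒢 ∪ {∅, S} = { {  }, { ω₁, ω₃ }, { ω₂, ω₄ }, { ω₃, ω₄ }, S }.
Round 1: 3 new —
  { ω₁, ω₂ }  = ᶜ of { ω₃, ω₄ }
  { ω₁, ω₃, ω₄ }  = { ω₃, ω₄ } ∪ { ω₁, ω₃ }
  { ω₂, ω₃, ω₄ }  = { ω₃, ω₄ } ∪ { ω₂, ω₄ }
  [8 total]
Round 2: +4 →
  { ω₁ }  = ᶜ of { ω₂, ω₃, ω₄ }
  { ω₂ }  = ᶜ of { ω₁, ω₃, ω₄ }
  { ω₁, ω₂, ω₃ }  = { ω₁, ω₂ } ∪ { ω₁, ω₃ }
  { ω₁, ω₂, ω₄ }  = { ω₁, ω₂ } ∪ { ω₂, ω₄ }
  [12 total]
Round 3: +2 →
  { ω₃ }  = ᶜ of { ω₁, ω₂, ω₄ }
  { ω₄ }  = ᶜ of { ω₁, ω₂, ω₃ }
  [14 total]
Round 4: 2 new —
  { ω₁, ω₄ }  = { ω₄ } ∪ { ω₁ }
  { ω₂, ω₃ }  = { ω₃ } ∪ { ω₂ }
  [16 total]
Round 5: no new sets; the family is a σ-algebra.

Therefore σ(𝒢) = { {  }, { ω₁ }, { ω₂ }, { ω₃ }, { ω₄ }, { ω₁, ω₂ }, { ω₁, ω₃ }, { ω₁, ω₄ }, { ω₂, ω₃ }, { ω₂, ω₄ }, { ω₃, ω₄ }, { ω₁, ω₂, ω₃ }, { ω₁, ω₂, ω₄ }, { ω₁, ω₃, ω₄ }, { ω₂, ω₃, ω₄ }, S } (|σ(𝒢)| = 16).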